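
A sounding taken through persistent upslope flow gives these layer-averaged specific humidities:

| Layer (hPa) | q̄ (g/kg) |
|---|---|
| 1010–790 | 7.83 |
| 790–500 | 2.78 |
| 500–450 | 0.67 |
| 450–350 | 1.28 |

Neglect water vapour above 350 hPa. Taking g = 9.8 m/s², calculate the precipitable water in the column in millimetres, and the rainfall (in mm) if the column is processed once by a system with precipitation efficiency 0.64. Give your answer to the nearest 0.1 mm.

PW ≈ 27.5 mm; rainfall ≈ 17.6 mm

Precipitable water is the column-integrated vapour mass per unit area: PW = (1/g) Σ q̄ Δp, with q in kg/kg and Δp in Pa (1 kg/m² of water = 1 mm).
Layer 1010–790 hPa: Δp = 220 hPa = 22000 Pa, q̄ = 0.00783 kg/kg → 0.00783 × 22000 / 9.8 = 17.58 mm
Layer 790–500 hPa: Δp = 290 hPa = 29000 Pa, q̄ = 0.00278 kg/kg → 0.00278 × 29000 / 9.8 = 8.23 mm
Layer 500–450 hPa: Δp = 50 hPa = 5000 Pa, q̄ = 0.00067 kg/kg → 0.00067 × 5000 / 9.8 = 0.34 mm
Layer 450–350 hPa: Δp = 100 hPa = 10000 Pa, q̄ = 0.00128 kg/kg → 0.00128 × 10000 / 9.8 = 1.31 mm
PW = 17.58 + 8.23 + 0.34 + 1.31 = 27.46 ≈ 27.5 mm.
Rainfall = ε × PW = 0.64 × 27.5 = 17.6 mm.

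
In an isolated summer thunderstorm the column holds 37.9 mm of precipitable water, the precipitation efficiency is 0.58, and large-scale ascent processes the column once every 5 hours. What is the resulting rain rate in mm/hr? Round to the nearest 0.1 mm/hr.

Each overturning extracts ε × PW = 0.58 × 37.9 = 21.982 mm.
Rate = ε·PW / τ = 21.982 / 5 h = 4.4 mm/hr.

R ≈ 4.4 mm/hr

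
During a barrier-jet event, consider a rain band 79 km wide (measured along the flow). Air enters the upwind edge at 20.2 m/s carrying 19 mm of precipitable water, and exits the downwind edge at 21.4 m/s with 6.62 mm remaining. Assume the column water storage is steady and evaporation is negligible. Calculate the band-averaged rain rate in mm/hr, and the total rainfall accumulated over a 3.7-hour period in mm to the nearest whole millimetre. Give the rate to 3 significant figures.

Column moisture flux per unit crosswind length is F = V × PW.
Inflow: F_in = 20.2 × 19 = 383.8 mm·m/s
Outflow: F_out = 21.4 × 6.62 = 141.668 mm·m/s
Steady-state rate R = (F_in − F_out)/L = (383.8 − 141.668) / 79000 m = 3.065e-03 mm/s.
R = 3.065e-03 × 3600 = 11.0 mm/hr.
Over 3.7 h: total = 11.0 × 3.7 = 40.7 ≈ 41 mm.

R ≈ 11.0 mm/hr; total ≈ 41 mm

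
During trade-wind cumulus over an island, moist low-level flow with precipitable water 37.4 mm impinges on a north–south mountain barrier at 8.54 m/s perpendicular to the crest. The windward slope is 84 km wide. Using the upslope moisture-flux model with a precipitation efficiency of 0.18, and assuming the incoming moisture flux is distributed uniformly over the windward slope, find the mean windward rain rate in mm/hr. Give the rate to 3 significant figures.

Incoming column moisture flux per unit ridge length: F = V × PW = 8.54 × 37.4 = 319.396 mm·m/s.
Spread over the 84 km slope with efficiency ε = 0.18: R = ε·F/W = 0.18 × 319.396 / 84000 m = 6.844e-04 mm/s.
R = 6.844e-04 × 3600 = 2.46 mm/hr.

R ≈ 2.46 mm/hr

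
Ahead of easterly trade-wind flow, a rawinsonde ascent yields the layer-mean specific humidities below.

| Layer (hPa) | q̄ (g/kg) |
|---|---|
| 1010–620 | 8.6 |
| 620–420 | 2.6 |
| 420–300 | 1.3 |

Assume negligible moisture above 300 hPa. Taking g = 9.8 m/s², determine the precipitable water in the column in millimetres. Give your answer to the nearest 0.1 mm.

PW ≈ 41.1 mm

Precipitable water is the column-integrated vapour mass per unit area: PW = (1/g) Σ q̄ Δp, with q in kg/kg and Δp in Pa (1 kg/m² of water = 1 mm).
Layer 1010–620 hPa: Δp = 390 hPa = 39000 Pa, q̄ = 0.0086 kg/kg → 0.0086 × 39000 / 9.8 = 34.22 mm
Layer 620–420 hPa: Δp = 200 hPa = 20000 Pa, q̄ = 0.0026 kg/kg → 0.0026 × 20000 / 9.8 = 5.31 mm
Layer 420–300 hPa: Δp = 120 hPa = 12000 Pa, q̄ = 0.0013 kg/kg → 0.0013 × 12000 / 9.8 = 1.59 mm
PW = 34.22 + 5.31 + 1.59 = 41.12 ≈ 41.1 mm.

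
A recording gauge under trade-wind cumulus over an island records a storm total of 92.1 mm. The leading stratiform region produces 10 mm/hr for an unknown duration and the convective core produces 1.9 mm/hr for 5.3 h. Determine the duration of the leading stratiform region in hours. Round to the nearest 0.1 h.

Known phases: 1.9 × 5.3 = 10.07 mm.
Remaining depth = 92.1 − 10.07 = 82.03 mm.
Duration = 82.03 / 10 = 8.2 h.

duration ≈ 8.2 h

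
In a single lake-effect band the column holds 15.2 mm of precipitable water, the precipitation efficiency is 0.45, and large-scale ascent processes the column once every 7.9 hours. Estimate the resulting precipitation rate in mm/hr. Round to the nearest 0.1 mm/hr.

Each overturning extracts ε × PW = 0.45 × 15.2 = 6.84 mm.
Rate = ε·PW / τ = 6.84 / 7.9 h = 0.9 mm/hr.

R ≈ 0.9 mm/hr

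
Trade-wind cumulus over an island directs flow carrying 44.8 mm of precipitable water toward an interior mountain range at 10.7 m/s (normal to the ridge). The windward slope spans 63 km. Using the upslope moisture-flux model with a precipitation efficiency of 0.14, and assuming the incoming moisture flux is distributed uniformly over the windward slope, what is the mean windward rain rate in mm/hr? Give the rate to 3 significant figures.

Incoming column moisture flux per unit ridge length: F = V × PW = 10.7 × 44.8 = 479.36 mm·m/s.
Spread over the 63 km slope with efficiency ε = 0.14: R = ε·F/W = 0.14 × 479.36 / 63000 m = 1.065e-03 mm/s.
R = 1.065e-03 × 3600 = 3.83 mm/hr.

R ≈ 3.83 mm/hr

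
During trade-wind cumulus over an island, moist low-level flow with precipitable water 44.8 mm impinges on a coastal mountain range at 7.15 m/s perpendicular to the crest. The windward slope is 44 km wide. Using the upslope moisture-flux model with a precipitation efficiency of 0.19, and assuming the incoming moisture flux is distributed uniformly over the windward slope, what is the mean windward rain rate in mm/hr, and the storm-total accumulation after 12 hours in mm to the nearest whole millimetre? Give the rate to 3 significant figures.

Incoming column moisture flux per unit ridge length: F = V × PW = 7.15 × 44.8 = 320.32 mm·m/s.
Spread over the 44 km slope with efficiency ε = 0.19: R = ε·F/W = 0.19 × 320.32 / 44000 m = 1.383e-03 mm/s.
R = 1.383e-03 × 3600 = 4.98 mm/hr.
Over 12 h: total = 4.98 × 12 = 59.76 ≈ 60 mm.

R ≈ 4.98 mm/hr; total ≈ 60 mm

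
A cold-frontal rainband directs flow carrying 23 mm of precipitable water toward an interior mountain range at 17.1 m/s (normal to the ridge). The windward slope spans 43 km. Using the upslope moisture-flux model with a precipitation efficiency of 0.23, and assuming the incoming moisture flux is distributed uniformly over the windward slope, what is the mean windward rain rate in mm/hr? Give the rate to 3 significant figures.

R ≈ 7.57 mm/hr

Incoming column moisture flux per unit ridge length: F = V × PW = 17.1 × 23 = 393.3 mm·m/s.
Spread over the 43 km slope with efficiency ε = 0.23: R = ε·F/W = 0.23 × 393.3 / 43000 m = 2.104e-03 mm/s.
R = 2.104e-03 × 3600 = 7.57 mm/hr.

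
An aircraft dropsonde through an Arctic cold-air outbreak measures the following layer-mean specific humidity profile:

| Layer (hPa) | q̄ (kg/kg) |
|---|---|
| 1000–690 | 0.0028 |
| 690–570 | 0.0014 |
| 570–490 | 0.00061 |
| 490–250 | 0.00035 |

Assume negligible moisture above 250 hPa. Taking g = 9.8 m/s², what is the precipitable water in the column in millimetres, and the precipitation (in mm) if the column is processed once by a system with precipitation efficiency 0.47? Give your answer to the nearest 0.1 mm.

PW ≈ 11.9 mm; precipitation ≈ 5.6 mm

Precipitable water is the column-integrated vapour mass per unit area: PW = (1/g) Σ q̄ Δp, with q in kg/kg and Δp in Pa (1 kg/m² of water = 1 mm).
Layer 1000–690 hPa: Δp = 310 hPa = 31000 Pa, q̄ = 0.0028 kg/kg → 0.0028 × 31000 / 9.8 = 8.86 mm
Layer 690–570 hPa: Δp = 120 hPa = 12000 Pa, q̄ = 0.0014 kg/kg → 0.0014 × 12000 / 9.8 = 1.71 mm
Layer 570–490 hPa: Δp = 80 hPa = 8000 Pa, q̄ = 0.00061 kg/kg → 0.00061 × 8000 / 9.8 = 0.50 mm
Layer 490–250 hPa: Δp = 240 hPa = 24000 Pa, q̄ = 0.00035 kg/kg → 0.00035 × 24000 / 9.8 = 0.86 mm
PW = 8.86 + 1.71 + 0.50 + 0.86 = 11.93 ≈ 11.9 mm.
Precipitation = ε × PW = 0.47 × 11.9 = 5.6 mm.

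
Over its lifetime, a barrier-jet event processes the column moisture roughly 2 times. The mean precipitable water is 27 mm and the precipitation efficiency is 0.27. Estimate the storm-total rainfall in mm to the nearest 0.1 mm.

rainfall ≈ 14.6 mm

Each cycle deposits ε × PW = 0.27 × 27 = 7.29 mm.
Over 2 cycles: 2 × 7.29 = 14.6 mm.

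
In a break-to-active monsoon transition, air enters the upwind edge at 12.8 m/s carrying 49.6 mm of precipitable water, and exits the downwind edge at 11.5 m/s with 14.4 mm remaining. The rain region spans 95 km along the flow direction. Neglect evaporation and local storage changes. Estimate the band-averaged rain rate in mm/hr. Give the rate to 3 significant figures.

Column moisture flux per unit crosswind length is F = V × PW.
Inflow: F_in = 12.8 × 49.6 = 634.88 mm·m/s
Outflow: F_out = 11.5 × 14.4 = 165.6 mm·m/s
Steady-state rate R = (F_in − F_out)/L = (634.88 − 165.6) / 95000 m = 4.940e-03 mm/s.
R = 4.940e-03 × 3600 = 17.8 mm/hr.

R ≈ 17.8 mm/hr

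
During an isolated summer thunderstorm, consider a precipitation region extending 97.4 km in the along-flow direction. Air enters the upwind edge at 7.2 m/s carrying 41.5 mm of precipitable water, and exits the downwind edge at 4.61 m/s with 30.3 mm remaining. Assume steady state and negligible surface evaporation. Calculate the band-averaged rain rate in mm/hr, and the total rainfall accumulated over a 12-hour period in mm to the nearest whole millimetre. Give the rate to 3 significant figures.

Column moisture flux per unit crosswind length is F = V × PW.
Inflow: F_in = 7.2 × 41.5 = 298.8 mm·m/s
Outflow: F_out = 4.61 × 30.3 = 139.683 mm·m/s
Steady-state rate R = (F_in − F_out)/L = (298.8 − 139.683) / 97400 m = 1.634e-03 mm/s.
R = 1.634e-03 × 3600 = 5.88 mm/hr.
Over 12 h: total = 5.88 × 12 = 70.56 ≈ 71 mm.

R ≈ 5.88 mm/hr; total ≈ 71 mm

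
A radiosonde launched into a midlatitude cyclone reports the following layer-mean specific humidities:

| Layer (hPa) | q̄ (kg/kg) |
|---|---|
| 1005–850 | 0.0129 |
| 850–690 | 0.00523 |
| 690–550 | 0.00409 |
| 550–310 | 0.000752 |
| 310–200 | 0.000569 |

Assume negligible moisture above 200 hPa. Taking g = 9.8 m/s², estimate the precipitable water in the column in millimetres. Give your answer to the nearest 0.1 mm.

Precipitable water is the column-integrated vapour mass per unit area: PW = (1/g) Σ q̄ Δp, with q in kg/kg and Δp in Pa (1 kg/m² of water = 1 mm).
Layer 1005–850 hPa: Δp = 155 hPa = 15500 Pa, q̄ = 0.0129 kg/kg → 0.0129 × 15500 / 9.8 = 20.40 mm
Layer 850–690 hPa: Δp = 160 hPa = 16000 Pa, q̄ = 0.00523 kg/kg → 0.00523 × 16000 / 9.8 = 8.54 mm
Layer 690–550 hPa: Δp = 140 hPa = 14000 Pa, q̄ = 0.00409 kg/kg → 0.00409 × 14000 / 9.8 = 5.84 mm
Layer 550–310 hPa: Δp = 240 hPa = 24000 Pa, q̄ = 0.000752 kg/kg → 0.000752 × 24000 / 9.8 = 1.84 mm
Layer 310–200 hPa: Δp = 110 hPa = 11000 Pa, q̄ = 0.000569 kg/kg → 0.000569 × 11000 / 9.8 = 0.64 mm
PW = 20.40 + 8.54 + 5.84 + 1.84 + 0.64 = 37.26 ≈ 37.3 mm.

PW ≈ 37.3 mm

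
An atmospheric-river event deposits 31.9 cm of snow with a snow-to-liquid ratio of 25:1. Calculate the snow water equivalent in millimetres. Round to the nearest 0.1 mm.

SWE ≈ 12.8 mm

SWE = snow depth / ratio = 31.9 cm / 25 = 1.276 cm = 12.8 mm.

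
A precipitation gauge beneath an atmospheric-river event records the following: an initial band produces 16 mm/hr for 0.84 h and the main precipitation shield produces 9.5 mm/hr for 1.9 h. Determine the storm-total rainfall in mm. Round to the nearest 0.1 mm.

Total = Σ Rᵢ Δtᵢ = 16 × 0.84 + 9.5 × 1.9
      = 13.44 + 18.05 = 31.5 mm.

total ≈ 31.5 mm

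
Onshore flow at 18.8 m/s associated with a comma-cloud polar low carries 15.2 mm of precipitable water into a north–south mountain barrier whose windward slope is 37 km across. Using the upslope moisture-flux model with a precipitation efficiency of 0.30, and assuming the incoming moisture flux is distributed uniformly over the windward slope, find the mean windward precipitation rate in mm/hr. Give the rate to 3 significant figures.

Incoming column moisture flux per unit ridge length: F = V × PW = 18.8 × 15.2 = 285.76 mm·m/s.
Spread over the 37 km slope with efficiency ε = 0.30: R = ε·F/W = 0.30 × 285.76 / 37000 m = 2.317e-03 mm/s.
R = 2.317e-03 × 3600 = 8.34 mm/hr.

R ≈ 8.34 mm/hr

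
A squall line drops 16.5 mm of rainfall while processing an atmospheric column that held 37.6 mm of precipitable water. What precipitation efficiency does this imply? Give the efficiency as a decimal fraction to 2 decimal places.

ε ≈ 0.44

ε = rainfall / PW = 16.5 / 37.6 = 0.44.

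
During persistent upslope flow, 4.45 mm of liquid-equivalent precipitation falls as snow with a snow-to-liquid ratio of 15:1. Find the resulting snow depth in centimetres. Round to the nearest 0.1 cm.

Snow depth = liquid × ratio = 4.45 mm × 15 = 66.75 mm = 6.7 cm.

snow depth ≈ 6.7 cm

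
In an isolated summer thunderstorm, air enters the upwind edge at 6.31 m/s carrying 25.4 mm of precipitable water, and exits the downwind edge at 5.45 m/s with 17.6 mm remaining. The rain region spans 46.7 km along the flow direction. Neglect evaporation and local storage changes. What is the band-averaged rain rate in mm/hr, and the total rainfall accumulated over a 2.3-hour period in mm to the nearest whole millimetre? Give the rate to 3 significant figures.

Column moisture flux per unit crosswind length is F = V × PW.
Inflow: F_in = 6.31 × 25.4 = 160.274 mm·m/s
Outflow: F_out = 5.45 × 17.6 = 95.92 mm·m/s
Steady-state rate R = (F_in − F_out)/L = (160.274 − 95.92) / 46700 m = 1.378e-03 mm/s.
R = 1.378e-03 × 3600 = 4.96 mm/hr.
Over 2.3 h: total = 4.96 × 2.3 = 11.408 ≈ 11 mm.

R ≈ 4.96 mm/hr; total ≈ 11 mm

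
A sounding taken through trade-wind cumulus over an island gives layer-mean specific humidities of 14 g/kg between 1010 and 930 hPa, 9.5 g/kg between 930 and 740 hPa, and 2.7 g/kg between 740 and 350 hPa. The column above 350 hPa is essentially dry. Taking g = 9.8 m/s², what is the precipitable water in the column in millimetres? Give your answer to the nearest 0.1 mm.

PW ≈ 40.6 mm

Precipitable water is the column-integrated vapour mass per unit area: PW = (1/g) Σ q̄ Δp, with q in kg/kg and Δp in Pa (1 kg/m² of water = 1 mm).
Layer 1010–930 hPa: Δp = 80 hPa = 8000 Pa, q̄ = 0.014 kg/kg → 0.014 × 8000 / 9.8 = 11.43 mm
Layer 930–740 hPa: Δp = 190 hPa = 19000 Pa, q̄ = 0.0095 kg/kg → 0.0095 × 19000 / 9.8 = 18.42 mm
Layer 740–350 hPa: Δp = 390 hPa = 39000 Pa, q̄ = 0.0027 kg/kg → 0.0027 × 39000 / 9.8 = 10.74 mm
PW = 11.43 + 18.42 + 10.74 = 40.59 ≈ 40.6 mm.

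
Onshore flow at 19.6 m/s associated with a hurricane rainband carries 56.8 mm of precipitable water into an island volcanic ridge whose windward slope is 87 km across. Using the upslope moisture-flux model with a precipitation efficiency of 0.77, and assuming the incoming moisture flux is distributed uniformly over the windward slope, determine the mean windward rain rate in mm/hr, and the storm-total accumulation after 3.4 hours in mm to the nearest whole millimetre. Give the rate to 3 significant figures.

Incoming column moisture flux per unit ridge length: F = V × PW = 19.6 × 56.8 = 1113.28 mm·m/s.
Spread over the 87 km slope with efficiency ε = 0.77: R = ε·F/W = 0.77 × 1113.28 / 87000 m = 9.853e-03 mm/s.
R = 9.853e-03 × 3600 = 35.5 mm/hr.
Over 3.4 h: total = 35.5 × 3.4 = 120.7 ≈ 121 mm.

R ≈ 35.5 mm/hr; total ≈ 121 mm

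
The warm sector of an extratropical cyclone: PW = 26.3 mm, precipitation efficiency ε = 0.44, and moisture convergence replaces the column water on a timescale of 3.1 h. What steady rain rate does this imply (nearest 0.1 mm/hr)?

R ≈ 3.7 mm/hr

Each overturning extracts ε × PW = 0.44 × 26.3 = 11.572 mm.
Rate = ε·PW / τ = 11.572 / 3.1 h = 3.7 mm/hr.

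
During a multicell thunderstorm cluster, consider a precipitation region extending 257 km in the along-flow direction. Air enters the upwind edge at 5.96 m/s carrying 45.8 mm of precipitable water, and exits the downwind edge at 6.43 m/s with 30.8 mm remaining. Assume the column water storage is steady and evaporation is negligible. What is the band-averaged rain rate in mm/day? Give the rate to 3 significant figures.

Column moisture flux per unit crosswind length is F = V × PW.
Inflow: F_in = 5.96 × 45.8 = 272.968 mm·m/s
Outflow: F_out = 6.43 × 30.8 = 198.044 mm·m/s
Steady-state rate R = (F_in − F_out)/L = (272.968 − 198.044) / 257000 m = 2.915e-04 mm/s.
R = 2.915e-04 × 3600 × 24 = 25.2 mm/day.

R ≈ 25.2 mm/day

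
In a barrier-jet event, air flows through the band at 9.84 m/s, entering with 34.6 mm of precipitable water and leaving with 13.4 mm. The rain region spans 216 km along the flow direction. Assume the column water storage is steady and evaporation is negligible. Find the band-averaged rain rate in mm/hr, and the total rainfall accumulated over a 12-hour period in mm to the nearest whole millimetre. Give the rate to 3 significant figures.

Column moisture flux per unit crosswind length is F = V × PW.
Inflow: F_in = 9.84 × 34.6 = 340.464 mm·m/s
Outflow: F_out = 9.84 × 13.4 = 131.856 mm·m/s
Steady-state rate R = (F_in − F_out)/L = (340.464 − 131.856) / 216000 m = 9.658e-04 mm/s.
R = 9.658e-04 × 3600 = 3.48 mm/hr.
Over 12 h: total = 3.48 × 12 = 41.76 ≈ 42 mm.

R ≈ 3.48 mm/hr; total ≈ 42 mm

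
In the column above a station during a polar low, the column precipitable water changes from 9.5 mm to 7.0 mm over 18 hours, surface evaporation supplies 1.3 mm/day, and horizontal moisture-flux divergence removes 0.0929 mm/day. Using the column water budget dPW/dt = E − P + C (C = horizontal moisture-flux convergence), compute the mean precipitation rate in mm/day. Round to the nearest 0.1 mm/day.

dPW/dt = (7.0 − 9.5) mm / (18/24 day) = -3.333 mm/day.
P = E + C − dPW/dt = 1.3 + (-0.0929) − (-3.333) = 4.5 mm/day.

P ≈ 4.5 mm/day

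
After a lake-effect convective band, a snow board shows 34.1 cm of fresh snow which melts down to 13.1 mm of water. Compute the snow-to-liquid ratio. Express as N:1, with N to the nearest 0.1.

ratio ≈ 26.0

Ratio = snow depth / SWE = 341 mm / 13.1 mm = 26.0, i.e. 26.0:1.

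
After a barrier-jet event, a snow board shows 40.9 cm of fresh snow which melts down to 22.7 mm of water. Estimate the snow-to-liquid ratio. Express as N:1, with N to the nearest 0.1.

ratio ≈ 18.0

Ratio = snow depth / SWE = 409 mm / 22.7 mm = 18.0, i.e. 18.0:1.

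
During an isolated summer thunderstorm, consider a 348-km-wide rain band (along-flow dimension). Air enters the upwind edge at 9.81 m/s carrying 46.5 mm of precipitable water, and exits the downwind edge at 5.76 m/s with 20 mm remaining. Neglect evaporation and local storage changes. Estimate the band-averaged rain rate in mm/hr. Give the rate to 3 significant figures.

R ≈ 3.53 mm/hr

Column moisture flux per unit crosswind length is F = V × PW.
Inflow: F_in = 9.81 × 46.5 = 456.165 mm·m/s
Outflow: F_out = 5.76 × 20 = 115.2 mm·m/s
Steady-state rate R = (F_in − F_out)/L = (456.165 − 115.2) / 348000 m = 9.798e-04 mm/s.
R = 9.798e-04 × 3600 = 3.53 mm/hr.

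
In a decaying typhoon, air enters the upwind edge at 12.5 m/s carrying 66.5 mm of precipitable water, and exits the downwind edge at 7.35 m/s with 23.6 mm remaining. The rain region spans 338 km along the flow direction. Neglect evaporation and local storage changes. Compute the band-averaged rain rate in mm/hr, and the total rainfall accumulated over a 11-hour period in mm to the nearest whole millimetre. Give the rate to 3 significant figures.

R ≈ 7.01 mm/hr; total ≈ 77 mm

Column moisture flux per unit crosswind length is F = V × PW.
Inflow: F_in = 12.5 × 66.5 = 831.25 mm·m/s
Outflow: F_out = 7.35 × 23.6 = 173.46 mm·m/s
Steady-state rate R = (F_in − F_out)/L = (831.25 − 173.46) / 338000 m = 1.946e-03 mm/s.
R = 1.946e-03 × 3600 = 7.01 mm/hr.
Over 11 h: total = 7.01 × 11 = 77.11 ≈ 77 mm.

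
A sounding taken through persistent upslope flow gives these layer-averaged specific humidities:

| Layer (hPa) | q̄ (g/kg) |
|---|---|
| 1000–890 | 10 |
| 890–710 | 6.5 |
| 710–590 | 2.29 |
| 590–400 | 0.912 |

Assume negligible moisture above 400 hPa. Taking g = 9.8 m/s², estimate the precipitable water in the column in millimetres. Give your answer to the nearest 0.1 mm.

Precipitable water is the column-integrated vapour mass per unit area: PW = (1/g) Σ q̄ Δp, with q in kg/kg and Δp in Pa (1 kg/m² of water = 1 mm).
Layer 1000–890 hPa: Δp = 110 hPa = 11000 Pa, q̄ = 0.01 kg/kg → 0.01 × 11000 / 9.8 = 11.22 mm
Layer 890–710 hPa: Δp = 180 hPa = 18000 Pa, q̄ = 0.0065 kg/kg → 0.0065 × 18000 / 9.8 = 11.94 mm
Layer 710–590 hPa: Δp = 120 hPa = 12000 Pa, q̄ = 0.00229 kg/kg → 0.00229 × 12000 / 9.8 = 2.80 mm
Layer 590–400 hPa: Δp = 190 hPa = 19000 Pa, q̄ = 0.000912 kg/kg → 0.000912 × 19000 / 9.8 = 1.77 mm
PW = 11.22 + 11.94 + 2.80 + 1.77 = 27.73 ≈ 27.7 mm.

PW ≈ 27.7 mm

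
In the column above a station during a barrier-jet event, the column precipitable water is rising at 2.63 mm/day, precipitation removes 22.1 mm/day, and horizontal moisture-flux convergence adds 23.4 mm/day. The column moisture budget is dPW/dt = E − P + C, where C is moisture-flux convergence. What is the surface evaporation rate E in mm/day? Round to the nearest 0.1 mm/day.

E ≈ 1.3 mm/day

dPW/dt = +2.63 mm/day.
E = dPW/dt + P − C = (+2.63) + 22.1 − (23.4) = 1.3 mm/day.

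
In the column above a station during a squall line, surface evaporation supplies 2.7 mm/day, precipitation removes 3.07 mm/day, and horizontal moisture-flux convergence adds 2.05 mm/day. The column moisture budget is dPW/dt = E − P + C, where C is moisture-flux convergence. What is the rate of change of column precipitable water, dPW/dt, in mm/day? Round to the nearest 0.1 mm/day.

dPW/dt = E − P + C = 2.7 − 3.07 + (2.05) = 1.7 mm/day.

dPW/dt ≈ 1.7 mm/day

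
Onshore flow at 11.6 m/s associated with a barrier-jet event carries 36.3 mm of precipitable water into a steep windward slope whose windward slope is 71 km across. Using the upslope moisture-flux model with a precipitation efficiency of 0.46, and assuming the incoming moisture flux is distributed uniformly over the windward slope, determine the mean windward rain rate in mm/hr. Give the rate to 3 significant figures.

R ≈ 9.82 mm/hr

Incoming column moisture flux per unit ridge length: F = V × PW = 11.6 × 36.3 = 421.08 mm·m/s.
Spread over the 71 km slope with efficiency ε = 0.46: R = ε·F/W = 0.46 × 421.08 / 71000 m = 2.728e-03 mm/s.
R = 2.728e-03 × 3600 = 9.82 mm/hr.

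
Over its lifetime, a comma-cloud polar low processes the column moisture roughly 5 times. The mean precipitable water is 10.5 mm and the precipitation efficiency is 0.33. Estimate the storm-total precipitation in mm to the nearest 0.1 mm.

precipitation ≈ 17.3 mm

Each cycle deposits ε × PW = 0.33 × 10.5 = 3.465 mm.
Over 5 cycles: 5 × 3.465 = 17.3 mm.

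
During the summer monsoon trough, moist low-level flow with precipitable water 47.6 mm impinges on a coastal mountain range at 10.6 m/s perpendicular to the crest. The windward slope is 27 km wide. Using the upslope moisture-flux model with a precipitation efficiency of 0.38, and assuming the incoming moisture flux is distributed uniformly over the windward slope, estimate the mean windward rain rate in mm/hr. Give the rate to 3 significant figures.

R ≈ 25.6 mm/hr

Incoming column moisture flux per unit ridge length: F = V × PW = 10.6 × 47.6 = 504.56 mm·m/s.
Spread over the 27 km slope with efficiency ε = 0.38: R = ε·F/W = 0.38 × 504.56 / 27000 m = 7.101e-03 mm/s.
R = 7.101e-03 × 3600 = 25.6 mm/hr.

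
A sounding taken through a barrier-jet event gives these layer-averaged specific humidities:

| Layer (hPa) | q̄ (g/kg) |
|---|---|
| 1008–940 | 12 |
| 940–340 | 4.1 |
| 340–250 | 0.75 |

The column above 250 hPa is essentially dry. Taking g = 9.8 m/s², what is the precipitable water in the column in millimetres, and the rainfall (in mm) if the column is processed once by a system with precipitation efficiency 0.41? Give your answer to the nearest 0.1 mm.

PW ≈ 34.1 mm; rainfall ≈ 14.0 mm

Precipitable water is the column-integrated vapour mass per unit area: PW = (1/g) Σ q̄ Δp, with q in kg/kg and Δp in Pa (1 kg/m² of water = 1 mm).
Layer 1008–940 hPa: Δp = 68 hPa = 6800 Pa, q̄ = 0.012 kg/kg → 0.012 × 6800 / 9.8 = 8.33 mm
Layer 940–340 hPa: Δp = 600 hPa = 60000 Pa, q̄ = 0.0041 kg/kg → 0.0041 × 60000 / 9.8 = 25.10 mm
Layer 340–250 hPa: Δp = 90 hPa = 9000 Pa, q̄ = 0.00075 kg/kg → 0.00075 × 9000 / 9.8 = 0.69 mm
PW = 8.33 + 25.10 + 0.69 = 34.12 ≈ 34.1 mm.
Rainfall = ε × PW = 0.41 × 34.1 = 14.0 mm.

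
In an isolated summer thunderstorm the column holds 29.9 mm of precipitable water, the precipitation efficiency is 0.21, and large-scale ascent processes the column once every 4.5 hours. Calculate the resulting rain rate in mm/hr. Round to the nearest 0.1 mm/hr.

R ≈ 1.4 mm/hr

Each overturning extracts ε × PW = 0.21 × 29.9 = 6.279 mm.
Rate = ε·PW / τ = 6.279 / 4.5 h = 1.4 mm/hr.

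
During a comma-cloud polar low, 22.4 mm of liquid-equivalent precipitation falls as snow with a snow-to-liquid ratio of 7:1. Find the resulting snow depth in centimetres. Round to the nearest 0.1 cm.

Snow depth = liquid × ratio = 22.4 mm × 7 = 156.8 mm = 15.7 cm.

snow depth ≈ 15.7 cm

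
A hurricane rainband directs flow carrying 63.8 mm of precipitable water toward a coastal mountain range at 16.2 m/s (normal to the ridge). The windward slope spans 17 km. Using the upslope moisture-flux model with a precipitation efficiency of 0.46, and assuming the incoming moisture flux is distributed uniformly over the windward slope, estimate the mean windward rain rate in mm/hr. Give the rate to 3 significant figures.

R ≈ 101 mm/hr

Incoming column moisture flux per unit ridge length: F = V × PW = 16.2 × 63.8 = 1033.56 mm·m/s.
Spread over the 17 km slope with efficiency ε = 0.46: R = ε·F/W = 0.46 × 1033.56 / 17000 m = 2.797e-02 mm/s.
R = 2.797e-02 × 3600 = 101 mm/hr.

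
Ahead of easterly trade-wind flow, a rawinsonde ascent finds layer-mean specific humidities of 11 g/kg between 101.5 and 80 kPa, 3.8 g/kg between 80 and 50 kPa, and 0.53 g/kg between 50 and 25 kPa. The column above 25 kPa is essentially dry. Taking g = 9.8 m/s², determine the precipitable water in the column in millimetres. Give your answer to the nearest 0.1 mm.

Precipitable water is the column-integrated vapour mass per unit area: PW = (1/g) Σ q̄ Δp, with q in kg/kg and Δp in Pa (1 kg/m² of water = 1 mm).
Layer 101.5–80 kPa: Δp = 215 hPa = 21500 Pa, q̄ = 0.011 kg/kg → 0.011 × 21500 / 9.8 = 24.13 mm
Layer 80–50 kPa: Δp = 300 hPa = 30000 Pa, q̄ = 0.0038 kg/kg → 0.0038 × 30000 / 9.8 = 11.63 mm
Layer 50–25 kPa: Δp = 250 hPa = 25000 Pa, q̄ = 0.00053 kg/kg → 0.00053 × 25000 / 9.8 = 1.35 mm
PW = 24.13 + 11.63 + 1.35 = 37.11 ≈ 37.1 mm.

PW ≈ 37.1 mm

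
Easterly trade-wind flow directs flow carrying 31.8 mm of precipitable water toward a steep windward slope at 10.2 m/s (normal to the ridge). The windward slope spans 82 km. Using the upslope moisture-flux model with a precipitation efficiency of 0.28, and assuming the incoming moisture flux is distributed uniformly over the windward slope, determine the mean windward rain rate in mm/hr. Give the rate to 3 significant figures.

R ≈ 3.99 mm/hr

Incoming column moisture flux per unit ridge length: F = V × PW = 10.2 × 31.8 = 324.36 mm·m/s.
Spread over the 82 km slope with efficiency ε = 0.28: R = ε·F/W = 0.28 × 324.36 / 82000 m = 1.108e-03 mm/s.
R = 1.108e-03 × 3600 = 3.99 mm/hr.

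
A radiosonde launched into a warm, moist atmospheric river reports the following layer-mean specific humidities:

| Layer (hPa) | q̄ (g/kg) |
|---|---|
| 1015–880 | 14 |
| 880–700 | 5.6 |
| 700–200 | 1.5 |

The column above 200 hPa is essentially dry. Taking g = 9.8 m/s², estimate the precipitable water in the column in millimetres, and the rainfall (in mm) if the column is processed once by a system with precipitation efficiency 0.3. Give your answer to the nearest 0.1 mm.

PW ≈ 37.2 mm; rainfall ≈ 11.2 mm

Precipitable water is the column-integrated vapour mass per unit area: PW = (1/g) Σ q̄ Δp, with q in kg/kg and Δp in Pa (1 kg/m² of water = 1 mm).
Layer 1015–880 hPa: Δp = 135 hPa = 13500 Pa, q̄ = 0.014 kg/kg → 0.014 × 13500 / 9.8 = 19.29 mm
Layer 880–700 hPa: Δp = 180 hPa = 18000 Pa, q̄ = 0.0056 kg/kg → 0.0056 × 18000 / 9.8 = 10.29 mm
Layer 700–200 hPa: Δp = 500 hPa = 50000 Pa, q̄ = 0.0015 kg/kg → 0.0015 × 50000 / 9.8 = 7.65 mm
PW = 19.29 + 10.29 + 7.65 = 37.23 ≈ 37.2 mm.
Rainfall = ε × PW = 0.3 × 37.2 = 11.2 mm.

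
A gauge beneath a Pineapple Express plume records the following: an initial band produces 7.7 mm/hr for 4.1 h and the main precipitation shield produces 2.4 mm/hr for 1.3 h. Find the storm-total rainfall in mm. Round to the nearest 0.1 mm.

total ≈ 34.7 mm

Total = Σ Rᵢ Δtᵢ = 7.7 × 4.1 + 2.4 × 1.3
      = 31.57 + 3.12 = 34.7 mm.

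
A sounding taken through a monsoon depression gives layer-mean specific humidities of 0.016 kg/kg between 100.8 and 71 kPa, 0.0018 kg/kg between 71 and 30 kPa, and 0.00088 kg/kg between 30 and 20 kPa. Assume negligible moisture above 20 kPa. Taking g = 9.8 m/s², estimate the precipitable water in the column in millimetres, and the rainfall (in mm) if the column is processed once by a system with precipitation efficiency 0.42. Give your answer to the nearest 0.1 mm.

Precipitable water is the column-integrated vapour mass per unit area: PW = (1/g) Σ q̄ Δp, with q in kg/kg and Δp in Pa (1 kg/m² of water = 1 mm).
Layer 100.8–71 kPa: Δp = 298 hPa = 29800 Pa, q̄ = 0.016 kg/kg → 0.016 × 29800 / 9.8 = 48.65 mm
Layer 71–30 kPa: Δp = 410 hPa = 41000 Pa, q̄ = 0.0018 kg/kg → 0.0018 × 41000 / 9.8 = 7.53 mm
Layer 30–20 kPa: Δp = 100 hPa = 10000 Pa, q̄ = 0.00088 kg/kg → 0.00088 × 10000 / 9.8 = 0.90 mm
PW = 48.65 + 7.53 + 0.90 = 57.08 ≈ 57.1 mm.
Rainfall = ε × PW = 0.42 × 57.1 = 24.0 mm.

PW ≈ 57.1 mm; rainfall ≈ 24.0 mm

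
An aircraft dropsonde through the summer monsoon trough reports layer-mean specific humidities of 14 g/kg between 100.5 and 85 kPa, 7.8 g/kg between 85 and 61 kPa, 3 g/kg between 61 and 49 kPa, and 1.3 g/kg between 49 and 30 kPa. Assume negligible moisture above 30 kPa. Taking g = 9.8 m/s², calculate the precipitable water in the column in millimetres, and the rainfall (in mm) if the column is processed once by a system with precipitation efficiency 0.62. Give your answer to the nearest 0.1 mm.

Precipitable water is the column-integrated vapour mass per unit area: PW = (1/g) Σ q̄ Δp, with q in kg/kg and Δp in Pa (1 kg/m² of water = 1 mm).
Layer 100.5–85 kPa: Δp = 155 hPa = 15500 Pa, q̄ = 0.014 kg/kg → 0.014 × 15500 / 9.8 = 22.14 mm
Layer 85–61 kPa: Δp = 240 hPa = 24000 Pa, q̄ = 0.0078 kg/kg → 0.0078 × 24000 / 9.8 = 19.10 mm
Layer 61–49 kPa: Δp = 120 hPa = 12000 Pa, q̄ = 0.003 kg/kg → 0.003 × 12000 / 9.8 = 3.67 mm
Layer 49–30 kPa: Δp = 190 hPa = 19000 Pa, q̄ = 0.0013 kg/kg → 0.0013 × 19000 / 9.8 = 2.52 mm
PW = 22.14 + 19.10 + 3.67 + 2.52 = 47.43 ≈ 47.4 mm.
Rainfall = ε × PW = 0.62 × 47.4 = 29.4 mm.

PW ≈ 47.4 mm; rainfall ≈ 29.4 mm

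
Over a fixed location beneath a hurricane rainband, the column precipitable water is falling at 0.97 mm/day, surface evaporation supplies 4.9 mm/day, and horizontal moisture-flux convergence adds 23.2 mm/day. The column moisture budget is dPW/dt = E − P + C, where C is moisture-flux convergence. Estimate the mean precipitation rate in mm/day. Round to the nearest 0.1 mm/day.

P ≈ 29.1 mm/day

dPW/dt = -0.97 mm/day.
P = E + C − dPW/dt = 4.9 + (23.2) − (-0.97) = 29.1 mm/day.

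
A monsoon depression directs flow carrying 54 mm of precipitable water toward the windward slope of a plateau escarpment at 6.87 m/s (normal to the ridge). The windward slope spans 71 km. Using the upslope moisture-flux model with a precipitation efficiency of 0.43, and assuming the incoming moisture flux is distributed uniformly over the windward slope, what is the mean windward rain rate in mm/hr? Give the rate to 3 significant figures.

R ≈ 8.09 mm/hr

Incoming column moisture flux per unit ridge length: F = V × PW = 6.87 × 54 = 370.98 mm·m/s.
Spread over the 71 km slope with efficiency ε = 0.43: R = ε·F/W = 0.43 × 370.98 / 71000 m = 2.247e-03 mm/s.
R = 2.247e-03 × 3600 = 8.09 mm/hr.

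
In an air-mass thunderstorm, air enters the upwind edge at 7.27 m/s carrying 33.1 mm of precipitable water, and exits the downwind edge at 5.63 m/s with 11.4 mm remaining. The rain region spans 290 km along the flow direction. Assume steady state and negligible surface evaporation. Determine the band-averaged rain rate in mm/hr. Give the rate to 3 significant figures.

R ≈ 2.19 mm/hr

Column moisture flux per unit crosswind length is F = V × PW.
Inflow: F_in = 7.27 × 33.1 = 240.637 mm·m/s
Outflow: F_out = 5.63 × 11.4 = 64.182 mm·m/s
Steady-state rate R = (F_in − F_out)/L = (240.637 − 64.182) / 290000 m = 6.085e-04 mm/s.
R = 6.085e-04 × 3600 = 2.19 mm/hr.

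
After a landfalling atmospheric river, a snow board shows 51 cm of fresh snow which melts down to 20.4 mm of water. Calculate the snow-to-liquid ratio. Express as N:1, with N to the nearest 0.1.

Ratio = snow depth / SWE = 510 mm / 20.4 mm = 25.0, i.e. 25.0:1.

ratio ≈ 25.0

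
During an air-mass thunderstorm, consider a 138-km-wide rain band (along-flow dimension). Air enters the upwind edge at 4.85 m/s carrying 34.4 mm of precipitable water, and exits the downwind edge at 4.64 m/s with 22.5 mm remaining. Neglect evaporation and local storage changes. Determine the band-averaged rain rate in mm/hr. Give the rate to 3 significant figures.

Column moisture flux per unit crosswind length is F = V × PW.
Inflow: F_in = 4.85 × 34.4 = 166.84 mm·m/s
Outflow: F_out = 4.64 × 22.5 = 104.4 mm·m/s
Steady-state rate R = (F_in − F_out)/L = (166.84 − 104.4) / 138000 m = 4.525e-04 mm/s.
R = 4.525e-04 × 3600 = 1.63 mm/hr.

R ≈ 1.63 mm/hr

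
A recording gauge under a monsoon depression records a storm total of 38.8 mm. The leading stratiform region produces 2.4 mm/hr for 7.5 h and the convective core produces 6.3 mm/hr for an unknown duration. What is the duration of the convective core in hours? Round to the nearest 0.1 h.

Known phases: 2.4 × 7.5 = 18 mm.
Remaining depth = 38.8 − 18 = 20.8 mm.
Duration = 20.8 / 6.3 = 3.3 h.

duration ≈ 3.3 h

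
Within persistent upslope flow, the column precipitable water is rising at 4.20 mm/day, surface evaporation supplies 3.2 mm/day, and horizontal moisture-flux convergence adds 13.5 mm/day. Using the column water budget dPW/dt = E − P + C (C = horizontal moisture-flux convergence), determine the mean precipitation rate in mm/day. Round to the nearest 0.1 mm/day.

P ≈ 12.5 mm/day

dPW/dt = +4.20 mm/day.
P = E + C − dPW/dt = 3.2 + (13.5) − (+4.20) = 12.5 mm/day.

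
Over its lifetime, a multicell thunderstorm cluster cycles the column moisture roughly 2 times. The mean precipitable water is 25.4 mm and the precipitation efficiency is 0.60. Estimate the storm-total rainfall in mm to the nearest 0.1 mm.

rainfall ≈ 30.5 mm

Each cycle deposits ε × PW = 0.60 × 25.4 = 15.24 mm.
Over 2 cycles: 2 × 15.24 = 30.5 mm.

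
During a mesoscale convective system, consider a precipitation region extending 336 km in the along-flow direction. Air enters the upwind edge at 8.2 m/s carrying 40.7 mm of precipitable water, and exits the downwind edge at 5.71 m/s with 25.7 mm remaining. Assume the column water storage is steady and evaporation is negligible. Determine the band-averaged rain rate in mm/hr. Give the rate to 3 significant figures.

R ≈ 2.00 mm/hr

Column moisture flux per unit crosswind length is F = V × PW.
Inflow: F_in = 8.2 × 40.7 = 333.74 mm·m/s
Outflow: F_out = 5.71 × 25.7 = 146.747 mm·m/s
Steady-state rate R = (F_in − F_out)/L = (333.74 − 146.747) / 336000 m = 5.565e-04 mm/s.
R = 5.565e-04 × 3600 = 2.00 mm/hr.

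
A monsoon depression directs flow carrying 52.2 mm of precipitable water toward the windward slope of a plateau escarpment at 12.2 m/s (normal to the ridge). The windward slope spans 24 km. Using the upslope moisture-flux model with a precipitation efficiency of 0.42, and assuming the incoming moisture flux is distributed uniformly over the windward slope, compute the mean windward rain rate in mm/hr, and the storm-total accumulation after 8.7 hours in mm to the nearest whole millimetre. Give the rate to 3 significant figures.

Incoming column moisture flux per unit ridge length: F = V × PW = 12.2 × 52.2 = 636.84 mm·m/s.
Spread over the 24 km slope with efficiency ε = 0.42: R = ε·F/W = 0.42 × 636.84 / 24000 m = 1.114e-02 mm/s.
R = 1.114e-02 × 3600 = 40.1 mm/hr.
Over 8.7 h: total = 40.1 × 8.7 = 348.87 ≈ 349 mm.

R ≈ 40.1 mm/hr; total ≈ 349 mm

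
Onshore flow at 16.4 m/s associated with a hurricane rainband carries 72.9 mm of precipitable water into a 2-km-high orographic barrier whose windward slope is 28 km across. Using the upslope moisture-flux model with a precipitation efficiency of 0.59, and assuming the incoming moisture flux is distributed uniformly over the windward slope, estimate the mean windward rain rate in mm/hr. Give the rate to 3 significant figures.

R ≈ 90.7 mm/hr

Incoming column moisture flux per unit ridge length: F = V × PW = 16.4 × 72.9 = 1195.56 mm·m/s.
Spread over the 28 km slope with efficiency ε = 0.59: R = ε·F/W = 0.59 × 1195.56 / 28000 m = 2.519e-02 mm/s.
R = 2.519e-02 × 3600 = 90.7 mm/hr.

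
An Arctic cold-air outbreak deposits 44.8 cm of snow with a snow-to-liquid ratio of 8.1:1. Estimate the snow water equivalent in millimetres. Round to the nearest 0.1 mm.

SWE = snow depth / ratio = 44.8 cm / 8.1 = 5.531 cm = 55.3 mm.

SWE ≈ 55.3 mm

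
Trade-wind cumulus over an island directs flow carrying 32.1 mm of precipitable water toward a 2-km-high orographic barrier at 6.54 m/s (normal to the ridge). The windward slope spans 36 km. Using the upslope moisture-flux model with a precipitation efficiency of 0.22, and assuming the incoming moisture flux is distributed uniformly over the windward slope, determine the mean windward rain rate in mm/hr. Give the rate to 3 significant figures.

R ≈ 4.62 mm/hr

Incoming column moisture flux per unit ridge length: F = V × PW = 6.54 × 32.1 = 209.934 mm·m/s.
Spread over the 36 km slope with efficiency ε = 0.22: R = ε·F/W = 0.22 × 209.934 / 36000 m = 1.283e-03 mm/s.
R = 1.283e-03 × 3600 = 4.62 mm/hr.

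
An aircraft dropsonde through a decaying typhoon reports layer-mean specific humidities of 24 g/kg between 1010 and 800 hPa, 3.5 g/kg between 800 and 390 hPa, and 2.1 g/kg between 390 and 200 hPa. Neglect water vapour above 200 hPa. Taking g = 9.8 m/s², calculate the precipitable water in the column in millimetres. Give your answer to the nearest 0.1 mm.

PW ≈ 70.1 mm

Precipitable water is the column-integrated vapour mass per unit area: PW = (1/g) Σ q̄ Δp, with q in kg/kg and Δp in Pa (1 kg/m² of water = 1 mm).
Layer 1010–800 hPa: Δp = 210 hPa = 21000 Pa, q̄ = 0.024 kg/kg → 0.024 × 21000 / 9.8 = 51.43 mm
Layer 800–390 hPa: Δp = 410 hPa = 41000 Pa, q̄ = 0.0035 kg/kg → 0.0035 × 41000 / 9.8 = 14.64 mm
Layer 390–200 hPa: Δp = 190 hPa = 19000 Pa, q̄ = 0.0021 kg/kg → 0.0021 × 19000 / 9.8 = 4.07 mm
PW = 51.43 + 14.64 + 4.07 = 70.14 ≈ 70.1 mm.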